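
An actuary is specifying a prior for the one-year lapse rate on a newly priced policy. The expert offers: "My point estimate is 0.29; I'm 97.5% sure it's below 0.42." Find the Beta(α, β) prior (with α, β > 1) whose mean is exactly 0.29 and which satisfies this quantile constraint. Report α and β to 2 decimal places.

With mean 0.29 fixed, write α = 0.29s, β = 0.71s where s = α+β.
Need P(θ < 0.42) = 0.975 under Beta(0.29s, 0.71s). Normal approximation: (q−m)/√(m(1−m)/s) ≈ z_{0.975} = 1.96, so s ≈ 0.29·0.71·(1.96)²/(0.42−0.29)² = 46.8.
At s = 46.8: P(θ<0.42) ≈ 0.970. Adjusting to match 0.975 gives s ≈ 51.32.
So α = 0.29·51.32 ≈ 14.88, β = 0.71·51.32 ≈ 36.44.

α ≈ 14.88, β ≈ 36.44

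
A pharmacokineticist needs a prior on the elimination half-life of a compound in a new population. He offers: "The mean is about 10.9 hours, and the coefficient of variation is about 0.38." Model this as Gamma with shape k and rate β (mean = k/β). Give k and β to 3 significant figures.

k ≈ 6.93, β ≈ 0.635

For Gamma(k, rate β): mean = k/β, variance = k/β², so CV = 1/√k.
CV = 0.38, hence k = 1/CV² = 6.93.
Then β = k/mean = 6.93/10.9 = 0.635.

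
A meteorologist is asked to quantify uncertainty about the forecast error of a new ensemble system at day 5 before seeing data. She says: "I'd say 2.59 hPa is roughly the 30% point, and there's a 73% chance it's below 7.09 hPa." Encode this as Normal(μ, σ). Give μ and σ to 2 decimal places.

For Normal(μ,σ), the p-quantile is μ + z_p·σ. Here z_{0.3} = -0.5244, z_{0.73} = 0.6128.
So 2.59 = μ − 0.5244σ and 7.09 = μ + 0.6128σ.
Subtracting: σ = (7.09 − 2.59)/(0.6128 − (-0.5244)) = 3.96.
Then μ = 2.59 − (-0.5244)·3.96 = 4.67.

μ = 4.67, σ = 3.96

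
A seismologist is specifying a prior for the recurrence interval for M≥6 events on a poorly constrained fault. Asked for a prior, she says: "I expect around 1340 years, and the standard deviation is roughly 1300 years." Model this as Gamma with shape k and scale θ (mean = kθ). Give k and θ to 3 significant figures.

k ≈ 1.06, θ ≈ 1260

For Gamma(k, scale θ): mean = kθ, variance = kθ², so CV = 1/√k.
CV = SD/mean = 1300/1340 = 0.9701, hence k = 1/CV² = 1.06.
Then θ = mean/k = 1340/1.06 = 1260.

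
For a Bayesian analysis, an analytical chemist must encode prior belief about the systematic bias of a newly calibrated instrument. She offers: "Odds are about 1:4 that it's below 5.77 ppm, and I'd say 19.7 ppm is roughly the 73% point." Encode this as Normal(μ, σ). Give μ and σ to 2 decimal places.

μ = 13.83, σ = 9.58

For Normal(μ,σ), the p-quantile is μ + z_p·σ. Here z_{0.2} = -0.8416, z_{0.73} = 0.6128.
So 5.77 = μ − 0.8416σ and 19.7 = μ + 0.6128σ.
Subtracting: σ = (19.7 − 5.77)/(0.6128 − (-0.8416)) = 9.58.
Then μ = 5.77 − (-0.8416)·9.58 = 13.83.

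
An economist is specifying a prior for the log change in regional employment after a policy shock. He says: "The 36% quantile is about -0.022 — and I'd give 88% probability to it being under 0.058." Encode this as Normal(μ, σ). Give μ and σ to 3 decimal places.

μ = -0.003, σ = 0.052

For Normal(μ,σ), the p-quantile is μ + z_p·σ. Here z_{0.36} = -0.3585, z_{0.88} = 1.175.
So -0.022 = μ − 0.3585σ and 0.058 = μ + 1.175σ.
Subtracting: σ = (0.058 − -0.022)/(1.175 − (-0.3585)) = 0.052.
Then μ = -0.022 − (-0.3585)·0.052 = -0.003.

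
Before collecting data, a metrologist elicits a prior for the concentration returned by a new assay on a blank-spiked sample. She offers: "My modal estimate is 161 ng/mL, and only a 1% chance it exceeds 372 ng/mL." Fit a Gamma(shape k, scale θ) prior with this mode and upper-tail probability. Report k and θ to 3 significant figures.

k ≈ 7.81, θ ≈ 23.7

Gamma(k,θ) with k>1 has mode (k−1)θ, so θ = 161/(k−1).
Need P(X < 372) = 0.99 with θ tied to k this way. Start at k = 2, θ = 161: P(X<372) ≈ 0.672.
Too low — raise k to concentrate. Iterating converges to k ≈ 7.81.
Then θ = 161/(7.81−1) ≈ 23.7.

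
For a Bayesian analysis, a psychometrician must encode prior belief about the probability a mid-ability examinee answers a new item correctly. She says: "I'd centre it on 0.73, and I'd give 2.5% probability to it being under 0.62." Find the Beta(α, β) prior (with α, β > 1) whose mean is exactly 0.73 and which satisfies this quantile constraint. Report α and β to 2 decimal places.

With mean 0.73 fixed, write α = 0.73s, β = 0.27s where s = α+β.
Need P(θ < 0.62) = 0.025 under Beta(0.73s, 0.27s). Normal approximation: (q−m)/√(m(1−m)/s) ≈ z_{0.025} = -1.96, so s ≈ 0.73·0.27·(-1.96)²/(0.62−0.73)² = 62.6.
At s = 62.6: P(θ<0.62) ≈ 0.031. Adjusting to match 0.025 gives s ≈ 68.82.
So α = 0.73·68.82 ≈ 50.24, β = 0.27·68.82 ≈ 18.58.

α ≈ 50.24, β ≈ 18.58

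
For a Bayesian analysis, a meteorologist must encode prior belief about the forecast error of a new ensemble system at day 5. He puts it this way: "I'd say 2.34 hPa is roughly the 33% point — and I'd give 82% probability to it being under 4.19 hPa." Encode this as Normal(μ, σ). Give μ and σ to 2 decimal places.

μ = 2.94, σ = 1.37

For Normal(μ,σ), the p-quantile is μ + z_p·σ. Here z_{0.33} = -0.4399, z_{0.82} = 0.9154.
So 2.34 = μ − 0.4399σ and 4.19 = μ + 0.9154σ.
Subtracting: σ = (4.19 − 2.34)/(0.9154 − (-0.4399)) = 1.37.
Then μ = 2.34 − (-0.4399)·1.37 = 2.94.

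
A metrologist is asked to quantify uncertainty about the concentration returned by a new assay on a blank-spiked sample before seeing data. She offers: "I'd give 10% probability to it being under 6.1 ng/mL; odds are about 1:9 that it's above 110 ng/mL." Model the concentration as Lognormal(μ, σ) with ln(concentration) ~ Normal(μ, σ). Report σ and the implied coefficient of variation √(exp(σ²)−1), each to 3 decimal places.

σ ≈ 1.128, CV ≈ 1.604

If T ~ Lognormal(μ,σ) then ln T ~ Normal(μ,σ), so the p-quantile of ln T is μ + z_p·σ.
ln(6.1) = 1.808 and ln(110) = 4.7; z_{0.1} = -1.282, z_{0.9} = 1.282.
σ = (4.7 − 1.808)/(1.282 − (-1.282)) = 1.128.
μ = 1.808 − (-1.282)·1.128 = 3.254.
CV = √(exp(σ²)−1) = √(exp(1.2733)−1) = 1.604.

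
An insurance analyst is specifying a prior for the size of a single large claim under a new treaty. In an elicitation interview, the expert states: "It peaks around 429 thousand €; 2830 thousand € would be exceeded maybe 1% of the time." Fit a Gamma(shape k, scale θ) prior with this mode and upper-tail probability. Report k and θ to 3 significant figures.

k ≈ 2.01, θ ≈ 425

Gamma(k,θ) with k>1 has mode (k−1)θ, so θ = 429/(k−1).
Need P(X < 2830) = 0.99 with θ tied to k this way. Start at k = 2, θ = 429: P(X<2830) ≈ 0.990.
Too low — raise k to concentrate. Iterating converges to k ≈ 2.01.
Then θ = 429/(2.01−1) ≈ 425.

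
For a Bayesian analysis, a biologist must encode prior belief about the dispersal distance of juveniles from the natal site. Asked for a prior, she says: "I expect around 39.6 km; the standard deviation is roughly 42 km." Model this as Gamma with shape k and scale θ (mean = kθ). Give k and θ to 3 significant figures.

k ≈ 0.889, θ ≈ 44.5

For Gamma(k, scale θ): mean = kθ, variance = kθ², so CV = 1/√k.
CV = SD/mean = 42/39.6 = 1.061, hence k = 1/CV² = 0.889.
Then θ = mean/k = 39.6/0.889 = 44.5.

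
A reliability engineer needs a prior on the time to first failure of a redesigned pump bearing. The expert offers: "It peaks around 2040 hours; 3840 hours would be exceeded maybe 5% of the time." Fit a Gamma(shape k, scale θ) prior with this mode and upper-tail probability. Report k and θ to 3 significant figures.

Gamma(k,θ) with k>1 has mode (k−1)θ, so θ = 2040/(k−1).
Need P(X < 3840) = 0.95 with θ tied to k this way. Start at k = 2, θ = 2040: P(X<3840) ≈ 0.561.
Too low — raise k to concentrate. Iterating converges to k ≈ 7.95.
Then θ = 2040/(7.95−1) ≈ 293.

k ≈ 7.95, θ ≈ 293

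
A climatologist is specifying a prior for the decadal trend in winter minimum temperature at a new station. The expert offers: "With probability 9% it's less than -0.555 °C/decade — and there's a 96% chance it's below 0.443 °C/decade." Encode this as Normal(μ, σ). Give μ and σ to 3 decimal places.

μ = -0.122, σ = 0.323

For Normal(μ,σ), the p-quantile is μ + z_p·σ. Here z_{0.09} = -1.341, z_{0.96} = 1.751.
So -0.555 = μ − 1.341σ and 0.443 = μ + 1.751σ.
Subtracting: σ = (0.443 − -0.555)/(1.751 − (-1.341)) = 0.323.
Then μ = -0.555 − (-1.341)·0.323 = -0.122.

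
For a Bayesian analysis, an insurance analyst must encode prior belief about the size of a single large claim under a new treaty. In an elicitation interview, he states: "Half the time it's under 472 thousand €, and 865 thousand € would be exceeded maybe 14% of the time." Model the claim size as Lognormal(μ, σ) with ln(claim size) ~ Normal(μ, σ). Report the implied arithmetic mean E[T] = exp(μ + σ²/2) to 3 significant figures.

E[T] ≈ 552 thousand €

If T ~ Lognormal(μ,σ) then ln T ~ Normal(μ,σ), so the p-quantile of ln T is μ + z_p·σ.
ln(472) = 6.157 and ln(865) = 6.763; z_{0.5} = 0, z_{0.86} = 1.08.
σ = (6.763 − 6.157)/(1.08 − (0)) = 0.561.
μ = 6.157 − (0)·0.561 = 6.157.
E[T] = exp(μ + σ²/2) = exp(6.157 + 0.1572) = 552 thousand €.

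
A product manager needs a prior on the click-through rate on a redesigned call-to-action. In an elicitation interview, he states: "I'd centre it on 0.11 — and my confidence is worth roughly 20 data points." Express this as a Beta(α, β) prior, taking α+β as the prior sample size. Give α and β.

α = 2.2, β = 17.8

Under the effective-sample-size interpretation, Beta(α, β) has prior mean α/(α+β) and prior sample size α+β.
So α+β = 20 and α/(α+β) = 0.11, giving α = 0.11·20 = 2.2 and β = 20 − 2.2 = 17.8.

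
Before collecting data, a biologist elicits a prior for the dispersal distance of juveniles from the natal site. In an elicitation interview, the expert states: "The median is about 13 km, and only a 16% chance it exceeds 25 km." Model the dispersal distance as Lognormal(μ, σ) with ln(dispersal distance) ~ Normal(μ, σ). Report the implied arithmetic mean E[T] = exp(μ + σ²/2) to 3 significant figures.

E[T] ≈ 16.1 km

If T ~ Lognormal(μ,σ) then ln T ~ Normal(μ,σ), so the p-quantile of ln T is μ + z_p·σ.
ln(13) = 2.565 and ln(25) = 3.219; z_{0.5} = 0, z_{0.84} = 0.9945.
σ = (3.219 − 2.565)/(0.9945 − (0)) = 0.658.
μ = 2.565 − (0)·0.658 = 2.565.
E[T] = exp(μ + σ²/2) = exp(2.565 + 0.2162) = 16.1 km.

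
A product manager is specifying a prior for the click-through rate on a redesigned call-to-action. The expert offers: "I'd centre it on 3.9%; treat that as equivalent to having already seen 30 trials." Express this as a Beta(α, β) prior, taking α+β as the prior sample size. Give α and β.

α = 1.17, β = 28.83

Under the effective-sample-size interpretation, Beta(α, β) has prior mean α/(α+β) and prior sample size α+β.
So α+β = 30 and α/(α+β) = 0.039, giving α = 0.039·30 = 1.17 and β = 30 − 1.17 = 28.83.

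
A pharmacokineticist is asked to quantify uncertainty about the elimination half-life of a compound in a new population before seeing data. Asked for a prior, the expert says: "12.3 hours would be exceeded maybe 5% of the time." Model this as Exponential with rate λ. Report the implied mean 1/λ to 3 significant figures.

P(T > 12.3) = e^(−λ·12.3) = 0.05, so λ = −ln(0.05)/12.3 = 0.244.
Mean = 1/λ = 4.11 hours.

mean ≈ 4.11 hours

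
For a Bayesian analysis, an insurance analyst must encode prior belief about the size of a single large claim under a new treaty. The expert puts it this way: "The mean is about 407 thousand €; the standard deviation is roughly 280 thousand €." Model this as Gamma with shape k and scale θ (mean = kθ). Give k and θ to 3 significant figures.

k ≈ 2.11, θ ≈ 193

For Gamma(k, scale θ): mean = kθ, variance = kθ², so CV = 1/√k.
CV = SD/mean = 280/407 = 0.688, hence k = 1/CV² = 2.11.
Then θ = mean/k = 407/2.11 = 193.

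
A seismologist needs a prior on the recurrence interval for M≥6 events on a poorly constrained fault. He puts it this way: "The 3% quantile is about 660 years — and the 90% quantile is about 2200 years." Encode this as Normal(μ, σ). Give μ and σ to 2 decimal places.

For Normal(μ,σ), the p-quantile is μ + z_p·σ. Here z_{0.03} = -1.881, z_{0.9} = 1.282.
So 660 = μ − 1.881σ and 2200 = μ + 1.282σ.
Subtracting: σ = (2200 − 660)/(1.282 − (-1.881)) = 486.98.
Then μ = 660 − (-1.881)·486.98 = 1575.91.

μ = 1575.91, σ = 486.98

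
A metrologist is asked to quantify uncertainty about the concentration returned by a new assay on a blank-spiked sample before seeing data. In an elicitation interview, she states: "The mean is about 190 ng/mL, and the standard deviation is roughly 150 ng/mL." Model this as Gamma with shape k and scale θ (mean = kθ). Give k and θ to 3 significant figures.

k ≈ 1.6, θ ≈ 118

For Gamma(k, scale θ): mean = kθ, variance = kθ², so CV = 1/√k.
CV = SD/mean = 150/190 = 0.7895, hence k = 1/CV² = 1.6.
Then θ = mean/k = 190/1.6 = 118.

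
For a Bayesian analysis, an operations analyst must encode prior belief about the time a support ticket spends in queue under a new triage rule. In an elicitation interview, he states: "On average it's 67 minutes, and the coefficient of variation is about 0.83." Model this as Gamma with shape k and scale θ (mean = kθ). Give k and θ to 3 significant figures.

For Gamma(k, scale θ): mean = kθ, variance = kθ², so CV = 1/√k.
CV = 0.83, hence k = 1/CV² = 1.45.
Then θ = mean/k = 67/1.45 = 46.2.

k ≈ 1.45, θ ≈ 46.2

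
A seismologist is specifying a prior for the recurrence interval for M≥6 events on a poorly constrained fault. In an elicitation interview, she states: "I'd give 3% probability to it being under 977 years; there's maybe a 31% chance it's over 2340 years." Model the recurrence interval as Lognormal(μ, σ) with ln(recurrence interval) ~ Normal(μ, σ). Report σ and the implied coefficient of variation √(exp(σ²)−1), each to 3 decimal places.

σ ≈ 0.368, CV ≈ 0.380

If T ~ Lognormal(μ,σ) then ln T ~ Normal(μ,σ), so the p-quantile of ln T is μ + z_p·σ.
ln(977) = 6.884 and ln(2340) = 7.758; z_{0.03} = -1.881, z_{0.69} = 0.4959.
σ = (7.758 − 6.884)/(0.4959 − (-1.881)) = 0.368.
μ = 6.884 − (-1.881)·0.368 = 7.576.
CV = √(exp(σ²)−1) = √(exp(0.1351)−1) = 0.380.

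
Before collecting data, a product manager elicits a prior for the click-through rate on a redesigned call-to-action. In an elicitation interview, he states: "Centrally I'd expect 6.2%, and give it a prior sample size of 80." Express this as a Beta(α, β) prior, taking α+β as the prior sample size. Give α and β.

α = 4.96, β = 75.04

Under the effective-sample-size interpretation, Beta(α, β) has prior mean α/(α+β) and prior sample size α+β.
So α+β = 80 and α/(α+β) = 0.062, giving α = 0.062·80 = 4.96 and β = 80 − 4.96 = 75.04.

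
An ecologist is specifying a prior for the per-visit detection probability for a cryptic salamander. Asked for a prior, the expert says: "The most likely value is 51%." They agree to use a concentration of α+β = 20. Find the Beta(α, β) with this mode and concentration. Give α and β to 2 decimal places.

α = 10.18, β = 9.82

For α,β > 1 the Beta mode is (α−1)/(α+β−2). With α+β = 20, the mode is (α−1)/18.
Set (α−1)/18 = 0.51 → α = 1 + 0.51·18 = 10.18.
β = 20 − α = 9.82.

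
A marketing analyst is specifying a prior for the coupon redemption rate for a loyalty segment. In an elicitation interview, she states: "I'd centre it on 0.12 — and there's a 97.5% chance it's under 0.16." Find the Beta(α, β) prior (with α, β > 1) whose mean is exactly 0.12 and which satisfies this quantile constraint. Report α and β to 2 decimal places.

α ≈ 34.35, β ≈ 251.91

With mean 0.12 fixed, write α = 0.12s, β = 0.88s where s = α+β.
Need P(θ < 0.16) = 0.975 under Beta(0.12s, 0.88s). Normal approximation: (q−m)/√(m(1−m)/s) ≈ z_{0.975} = 1.96, so s ≈ 0.12·0.88·(1.96)²/(0.16−0.12)² = 253.5.
At s = 253.5: P(θ<0.16) ≈ 0.968. Adjusting to match 0.975 gives s ≈ 286.26.
So α = 0.12·286.26 ≈ 34.35, β = 0.88·286.26 ≈ 251.91.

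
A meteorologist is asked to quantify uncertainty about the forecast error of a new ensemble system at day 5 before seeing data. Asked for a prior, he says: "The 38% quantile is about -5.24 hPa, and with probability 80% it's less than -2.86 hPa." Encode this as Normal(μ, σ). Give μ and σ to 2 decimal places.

μ = -4.61, σ = 2.07

The p-quantile of Normal(μ,σ) is μ + z_p·σ, with z_{0.38} = -0.3055 and z_{0.8} = 0.8416.
Eliminate σ: μ = (z₂·x₁ − z₁·x₂)/(z₂ − z₁) = (0.8416·-5.24 − (-0.3055)·-2.86)/1.147 = -4.61.
Then σ = (x₂ − x₁)/(z₂ − z₁) = (-2.86 − -5.24)/1.147 = 2.07.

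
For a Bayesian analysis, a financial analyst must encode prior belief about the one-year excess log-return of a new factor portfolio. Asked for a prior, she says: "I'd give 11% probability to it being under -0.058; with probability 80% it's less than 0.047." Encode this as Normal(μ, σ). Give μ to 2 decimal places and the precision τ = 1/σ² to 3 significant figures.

For Normal(μ,σ), the p-quantile is μ + z_p·σ. Here z_{0.11} = -1.227, z_{0.8} = 0.8416.
So -0.058 = μ − 1.227σ and 0.047 = μ + 0.8416σ.
Subtracting: σ = (0.047 − -0.058)/(0.8416 − (-1.227)) = 0.05.
Then μ = -0.058 − (-1.227)·0.05 = 0.00.
Precision τ = 1/σ² = 1/0.05077² = 388.

μ = 0.00, τ = 388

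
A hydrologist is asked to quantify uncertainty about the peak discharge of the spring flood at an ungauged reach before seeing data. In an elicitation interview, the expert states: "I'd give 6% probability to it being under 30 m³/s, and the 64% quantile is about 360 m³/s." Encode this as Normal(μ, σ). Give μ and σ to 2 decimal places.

The p-quantile of Normal(μ,σ) is μ + z_p·σ, with z_{0.06} = -1.555 and z_{0.64} = 0.3585.
Eliminate σ: μ = (z₂·x₁ − z₁·x₂)/(z₂ − z₁) = (0.3585·30 − (-1.555)·360)/1.913 = 298.17.
Then σ = (x₂ − x₁)/(z₂ − z₁) = (360 − 30)/1.913 = 172.48.

μ = 298.17, σ = 172.48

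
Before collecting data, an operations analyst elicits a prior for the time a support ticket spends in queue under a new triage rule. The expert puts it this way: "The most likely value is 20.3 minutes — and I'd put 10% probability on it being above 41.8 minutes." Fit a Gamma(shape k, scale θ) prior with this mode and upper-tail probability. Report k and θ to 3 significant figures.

k ≈ 4.68, θ ≈ 5.52

Gamma(k,θ) with k>1 has mode (k−1)θ, so θ = 20.3/(k−1).
Need P(X < 41.8) = 0.9 with θ tied to k this way. Start at k = 2, θ = 20.3: P(X<41.8) ≈ 0.610.
Too low — raise k to concentrate. Iterating converges to k ≈ 4.68.
Then θ = 20.3/(4.68−1) ≈ 5.52.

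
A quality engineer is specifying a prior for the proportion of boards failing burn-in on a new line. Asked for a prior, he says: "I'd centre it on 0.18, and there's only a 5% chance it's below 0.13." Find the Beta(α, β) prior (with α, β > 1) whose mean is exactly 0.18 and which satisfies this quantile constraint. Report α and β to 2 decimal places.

With mean 0.18 fixed, write α = 0.18s, β = 0.82s where s = α+β.
Need P(θ < 0.13) = 0.05 under Beta(0.18s, 0.82s). Normal approximation: (q−m)/√(m(1−m)/s) ≈ z_{0.05} = -1.64, so s ≈ 0.18·0.82·(-1.64)²/(0.13−0.18)² = 159.7.
At s = 159.7: P(θ<0.13) ≈ 0.041. Adjusting to match 0.05 gives s ≈ 143.09.
So α = 0.18·143.09 ≈ 25.76, β = 0.82·143.09 ≈ 117.33.

α ≈ 25.76, β ≈ 117.33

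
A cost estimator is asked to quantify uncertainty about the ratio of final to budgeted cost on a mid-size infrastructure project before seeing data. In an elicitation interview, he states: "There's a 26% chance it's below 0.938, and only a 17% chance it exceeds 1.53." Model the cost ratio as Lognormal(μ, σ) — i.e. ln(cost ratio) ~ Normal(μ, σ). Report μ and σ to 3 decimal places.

If T ~ Lognormal(μ,σ) then ln T ~ Normal(μ,σ), so the p-quantile of ln T is μ + z_p·σ.
ln(0.938) = -0.06401 and ln(1.53) = 0.4253; z_{0.26} = -0.6433, z_{0.83} = 0.9542.
σ = (0.4253 − -0.06401)/(0.9542 − (-0.6433)) = 0.306.
μ = -0.06401 − (-0.6433)·0.306 = 0.133.

μ ≈ 0.133, σ ≈ 0.306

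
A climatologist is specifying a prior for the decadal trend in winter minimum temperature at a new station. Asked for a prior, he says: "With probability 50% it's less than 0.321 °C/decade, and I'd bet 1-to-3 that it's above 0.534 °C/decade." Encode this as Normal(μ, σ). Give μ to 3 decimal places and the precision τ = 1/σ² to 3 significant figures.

μ = 0.321, τ = 10

The p-quantile of Normal(μ,σ) is μ + z_p·σ, with z_{0.5} = 0 and z_{0.75} = 0.6745.
Eliminate σ: μ = (z₂·x₁ − z₁·x₂)/(z₂ − z₁) = (0.6745·0.321 − (0)·0.534)/0.6745 = 0.321.
Then σ = (x₂ − x₁)/(z₂ − z₁) = (0.534 − 0.321)/0.6745 = 0.316.
Precision τ = 1/σ² = 1/0.3158² = 10.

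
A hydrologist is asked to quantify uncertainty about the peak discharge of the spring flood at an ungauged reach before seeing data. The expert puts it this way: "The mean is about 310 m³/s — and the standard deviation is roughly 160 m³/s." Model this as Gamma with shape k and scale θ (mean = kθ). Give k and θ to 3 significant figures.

k ≈ 3.75, θ ≈ 82.6

For Gamma(k, scale θ): mean = kθ, variance = kθ², so CV = 1/√k.
CV = SD/mean = 160/310 = 0.5161, hence k = 1/CV² = 3.75.
Then θ = mean/k = 310/3.75 = 82.6.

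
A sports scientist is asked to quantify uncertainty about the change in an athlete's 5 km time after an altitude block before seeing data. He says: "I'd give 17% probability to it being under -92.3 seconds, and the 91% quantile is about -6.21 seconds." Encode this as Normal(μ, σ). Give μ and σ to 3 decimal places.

μ = -56.506, σ = 37.513

The p-quantile of Normal(μ,σ) is μ + z_p·σ, with z_{0.17} = -0.9542 and z_{0.91} = 1.341.
Eliminate σ: μ = (z₂·x₁ − z₁·x₂)/(z₂ − z₁) = (1.341·-92.3 − (-0.9542)·-6.21)/2.295 = -56.506.
Then σ = (x₂ − x₁)/(z₂ − z₁) = (-6.21 − -92.3)/2.295 = 37.513.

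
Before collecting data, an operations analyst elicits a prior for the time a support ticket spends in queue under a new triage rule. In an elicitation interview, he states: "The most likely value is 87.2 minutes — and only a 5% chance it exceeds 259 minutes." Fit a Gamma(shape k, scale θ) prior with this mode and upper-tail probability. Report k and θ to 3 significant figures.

k ≈ 3.24, θ ≈ 38.9

Gamma(k,θ) with k>1 has mode (k−1)θ, so θ = 87.2/(k−1).
Need P(X < 259) = 0.95 with θ tied to k this way. Start at k = 2, θ = 87.2: P(X<259) ≈ 0.796.
Too low — raise k to concentrate. Iterating converges to k ≈ 3.24.
Then θ = 87.2/(3.24−1) ≈ 38.9.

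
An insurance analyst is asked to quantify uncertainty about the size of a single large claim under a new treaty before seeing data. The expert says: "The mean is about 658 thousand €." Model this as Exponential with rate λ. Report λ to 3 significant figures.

Exponential mean = 1/λ, so λ = 1/658.0 = 0.00152.

λ ≈ 0.00152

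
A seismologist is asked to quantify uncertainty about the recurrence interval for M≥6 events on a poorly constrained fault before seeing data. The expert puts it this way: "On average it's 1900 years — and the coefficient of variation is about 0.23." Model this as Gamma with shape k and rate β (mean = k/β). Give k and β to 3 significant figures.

k ≈ 18.9, β ≈ 0.00995

For Gamma(k, rate β): mean = k/β, variance = k/β², so CV = 1/√k.
CV = 0.23, hence k = 1/CV² = 18.9.
Then β = k/mean = 18.9/1900 = 0.00995.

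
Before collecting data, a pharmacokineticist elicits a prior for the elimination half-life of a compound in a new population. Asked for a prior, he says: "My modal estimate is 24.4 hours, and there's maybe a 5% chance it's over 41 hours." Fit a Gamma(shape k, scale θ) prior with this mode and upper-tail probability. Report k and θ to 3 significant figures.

Gamma(k,θ) with k>1 has mode (k−1)θ, so θ = 24.4/(k−1).
Need P(X < 41) = 0.95 with θ tied to k this way. Start at k = 2, θ = 24.4: P(X<41) ≈ 0.501.
Too low — raise k to concentrate. Iterating converges to k ≈ 11.4.
Then θ = 24.4/(11.4−1) ≈ 2.35.

k ≈ 11.4, θ ≈ 2.35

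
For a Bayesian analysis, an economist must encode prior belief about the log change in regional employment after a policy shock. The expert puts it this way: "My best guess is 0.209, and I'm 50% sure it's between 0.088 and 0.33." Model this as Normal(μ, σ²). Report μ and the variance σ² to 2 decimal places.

A symmetric 50% interval runs μ ± z·σ with z = 0.6745.
Half-width = 0.121, so σ = 0.121/0.6745 = 0.179 and σ² = 0.03.
μ is the stated best guess, 0.21.

μ = 0.21, σ² = 0.03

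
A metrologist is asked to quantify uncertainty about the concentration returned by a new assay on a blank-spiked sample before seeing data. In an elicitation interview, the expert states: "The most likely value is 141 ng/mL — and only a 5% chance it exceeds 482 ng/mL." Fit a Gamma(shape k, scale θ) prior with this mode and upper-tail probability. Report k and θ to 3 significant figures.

Gamma(k,θ) with k>1 has mode (k−1)θ, so θ = 141/(k−1).
Need P(X < 482) = 0.95 with θ tied to k this way. Start at k = 2, θ = 141: P(X<482) ≈ 0.855.
Too low — raise k to concentrate. Iterating converges to k ≈ 2.72.
Then θ = 141/(2.72−1) ≈ 82.1.

k ≈ 2.72, θ ≈ 82.1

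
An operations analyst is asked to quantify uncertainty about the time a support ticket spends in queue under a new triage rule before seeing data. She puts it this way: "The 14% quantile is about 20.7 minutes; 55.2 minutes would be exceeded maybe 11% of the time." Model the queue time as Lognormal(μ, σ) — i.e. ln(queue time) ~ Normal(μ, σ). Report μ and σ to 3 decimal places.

μ ≈ 3.489, σ ≈ 0.425

If T ~ Lognormal(μ,σ) then ln T ~ Normal(μ,σ), so the p-quantile of ln T is μ + z_p·σ.
ln(20.7) = 3.03 and ln(55.2) = 4.011; z_{0.14} = -1.08, z_{0.89} = 1.227.
σ = (4.011 − 3.03)/(1.227 − (-1.08)) = 0.425.
μ = 3.03 − (-1.08)·0.425 = 3.489.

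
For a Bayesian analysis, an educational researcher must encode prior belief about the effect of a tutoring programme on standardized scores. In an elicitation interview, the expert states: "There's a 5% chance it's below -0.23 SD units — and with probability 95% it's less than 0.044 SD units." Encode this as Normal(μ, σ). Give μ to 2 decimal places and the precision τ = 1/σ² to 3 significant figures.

For Normal(μ,σ), the p-quantile is μ + z_p·σ. Here z_{0.05} = -1.645, z_{0.95} = 1.645.
So -0.23 = μ − 1.645σ and 0.044 = μ + 1.645σ.
Subtracting: σ = (0.044 − -0.23)/(1.645 − (-1.645)) = 0.08.
Then μ = -0.23 − (-1.645)·0.08 = -0.09.
Precision τ = 1/σ² = 1/0.08329² = 144.

μ = -0.09, τ = 144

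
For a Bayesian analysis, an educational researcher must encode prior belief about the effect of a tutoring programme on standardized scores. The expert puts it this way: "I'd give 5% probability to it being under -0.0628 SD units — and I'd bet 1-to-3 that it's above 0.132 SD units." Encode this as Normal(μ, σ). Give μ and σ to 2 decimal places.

The p-quantile of Normal(μ,σ) is μ + z_p·σ, with z_{0.05} = -1.645 and z_{0.75} = 0.6745.
Eliminate σ: μ = (z₂·x₁ − z₁·x₂)/(z₂ − z₁) = (0.6745·-0.0628 − (-1.645)·0.132)/2.319 = 0.08.
Then σ = (x₂ − x₁)/(z₂ − z₁) = (0.132 − -0.0628)/2.319 = 0.08.

μ = 0.08, σ = 0.08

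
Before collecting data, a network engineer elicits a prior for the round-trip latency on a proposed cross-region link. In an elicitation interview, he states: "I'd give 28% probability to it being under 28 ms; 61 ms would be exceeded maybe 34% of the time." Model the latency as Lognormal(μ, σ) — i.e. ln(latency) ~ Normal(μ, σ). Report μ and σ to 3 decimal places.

If T ~ Lognormal(μ,σ) then ln T ~ Normal(μ,σ), so the p-quantile of ln T is μ + z_p·σ.
ln(28) = 3.332 and ln(61) = 4.111; z_{0.28} = -0.5828, z_{0.66} = 0.4125.
σ = (4.111 − 3.332)/(0.4125 − (-0.5828)) = 0.782.
μ = 3.332 − (-0.5828)·0.782 = 3.788.

μ ≈ 3.788, σ ≈ 0.782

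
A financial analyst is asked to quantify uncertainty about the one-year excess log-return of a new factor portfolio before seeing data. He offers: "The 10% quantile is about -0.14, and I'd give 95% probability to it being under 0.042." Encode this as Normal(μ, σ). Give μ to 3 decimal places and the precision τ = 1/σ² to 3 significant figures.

μ = -0.060, τ = 259

The p-quantile of Normal(μ,σ) is μ + z_p·σ, with z_{0.1} = -1.282 and z_{0.95} = 1.645.
Eliminate σ: μ = (z₂·x₁ − z₁·x₂)/(z₂ − z₁) = (1.645·-0.14 − (-1.282)·0.042)/2.926 = -0.060.
Then σ = (x₂ − x₁)/(z₂ − z₁) = (0.042 − -0.14)/2.926 = 0.062.
Precision τ = 1/σ² = 1/0.06219² = 259.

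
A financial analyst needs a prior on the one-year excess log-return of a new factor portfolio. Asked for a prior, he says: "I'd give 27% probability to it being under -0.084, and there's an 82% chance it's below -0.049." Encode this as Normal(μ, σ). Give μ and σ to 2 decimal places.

μ = -0.07, σ = 0.02

For Normal(μ,σ), the p-quantile is μ + z_p·σ. Here z_{0.27} = -0.6128, z_{0.82} = 0.9154.
So -0.084 = μ − 0.6128σ and -0.049 = μ + 0.9154σ.
Subtracting: σ = (-0.049 − -0.084)/(0.9154 − (-0.6128)) = 0.02.
Then μ = -0.084 − (-0.6128)·0.02 = -0.07.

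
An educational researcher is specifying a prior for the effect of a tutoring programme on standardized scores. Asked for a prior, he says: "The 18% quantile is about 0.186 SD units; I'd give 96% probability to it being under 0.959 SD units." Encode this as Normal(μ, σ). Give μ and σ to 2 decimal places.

The p-quantile of Normal(μ,σ) is μ + z_p·σ, with z_{0.18} = -0.9154 and z_{0.96} = 1.751.
Eliminate σ: μ = (z₂·x₁ − z₁·x₂)/(z₂ − z₁) = (1.751·0.186 − (-0.9154)·0.959)/2.666 = 0.45.
Then σ = (x₂ − x₁)/(z₂ − z₁) = (0.959 − 0.186)/2.666 = 0.29.

μ = 0.45, σ = 0.29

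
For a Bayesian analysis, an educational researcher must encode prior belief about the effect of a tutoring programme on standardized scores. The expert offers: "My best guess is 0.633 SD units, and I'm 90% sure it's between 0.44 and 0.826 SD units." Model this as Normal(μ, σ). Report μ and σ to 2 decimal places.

A symmetric 90% interval runs μ ± z·σ with z = 1.645.
Half-width = 0.193, so σ = 0.193/1.645 = 0.12.
μ is the stated best guess, 0.63.

μ = 0.63, σ = 0.12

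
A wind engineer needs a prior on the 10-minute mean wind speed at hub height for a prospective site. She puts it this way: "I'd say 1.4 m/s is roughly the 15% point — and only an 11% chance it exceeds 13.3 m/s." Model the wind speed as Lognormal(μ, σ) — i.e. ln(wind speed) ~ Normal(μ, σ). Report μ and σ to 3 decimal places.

If T ~ Lognormal(μ,σ) then ln T ~ Normal(μ,σ), so the p-quantile of ln T is μ + z_p·σ.
ln(1.4) = 0.3365 and ln(13.3) = 2.588; z_{0.15} = -1.036, z_{0.89} = 1.227.
σ = (2.588 − 0.3365)/(1.227 − (-1.036)) = 0.995.
μ = 0.3365 − (-1.036)·0.995 = 1.368.

μ ≈ 1.368, σ ≈ 0.995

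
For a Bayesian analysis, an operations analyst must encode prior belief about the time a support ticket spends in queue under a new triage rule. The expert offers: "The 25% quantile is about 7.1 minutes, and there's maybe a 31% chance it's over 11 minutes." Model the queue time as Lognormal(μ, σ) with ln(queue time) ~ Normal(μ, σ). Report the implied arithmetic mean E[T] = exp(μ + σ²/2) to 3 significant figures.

E[T] ≈ 9.8 minutes

If T ~ Lognormal(μ,σ) then ln T ~ Normal(μ,σ), so the p-quantile of ln T is μ + z_p·σ.
ln(7.1) = 1.96 and ln(11) = 2.398; z_{0.25} = -0.6745, z_{0.69} = 0.4959.
σ = (2.398 − 1.96)/(0.4959 − (-0.6745)) = 0.374.
μ = 1.96 − (-0.6745)·0.374 = 2.212.
E[T] = exp(μ + σ²/2) = exp(2.212 + 0.0700) = 9.8 minutes.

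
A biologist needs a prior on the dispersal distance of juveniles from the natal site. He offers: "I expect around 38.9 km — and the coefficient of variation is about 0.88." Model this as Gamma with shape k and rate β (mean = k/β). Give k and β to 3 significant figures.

k ≈ 1.29, β ≈ 0.0332

For Gamma(k, rate β): mean = k/β, variance = k/β², so CV = 1/√k.
CV = 0.88, hence k = 1/CV² = 1.29.
Then β = k/mean = 1.29/38.9 = 0.0332.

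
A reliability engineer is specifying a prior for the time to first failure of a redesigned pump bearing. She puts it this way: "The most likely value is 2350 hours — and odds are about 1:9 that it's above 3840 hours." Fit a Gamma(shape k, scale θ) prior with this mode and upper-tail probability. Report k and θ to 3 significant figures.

k ≈ 8.81, θ ≈ 301

Gamma(k,θ) with k>1 has mode (k−1)θ, so θ = 2350/(k−1).
Need P(X < 3840) = 0.9 with θ tied to k this way. Start at k = 2, θ = 2350: P(X<3840) ≈ 0.486.
Too low — raise k to concentrate. Iterating converges to k ≈ 8.81.
Then θ = 2350/(8.81−1) ≈ 301.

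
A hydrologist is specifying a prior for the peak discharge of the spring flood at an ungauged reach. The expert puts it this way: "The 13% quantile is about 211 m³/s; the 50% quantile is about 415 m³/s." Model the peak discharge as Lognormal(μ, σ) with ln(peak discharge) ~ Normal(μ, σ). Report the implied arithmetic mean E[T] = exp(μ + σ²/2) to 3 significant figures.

If T ~ Lognormal(μ,σ) then ln T ~ Normal(μ,σ), so the p-quantile of ln T is μ + z_p·σ.
ln(211) = 5.352 and ln(415) = 6.028; z_{0.13} = -1.126, z_{0.5} = 0.
σ = (6.028 − 5.352)/(0 − (-1.126)) = 0.601.
μ = 5.352 − (-1.126)·0.601 = 6.028.
E[T] = exp(μ + σ²/2) = exp(6.028 + 0.1803) = 497 m³/s.

E[T] ≈ 497 m³/s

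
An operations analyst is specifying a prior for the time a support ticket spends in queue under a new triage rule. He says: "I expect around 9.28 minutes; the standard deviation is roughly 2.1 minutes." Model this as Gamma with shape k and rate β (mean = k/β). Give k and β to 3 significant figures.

k ≈ 19.5, β ≈ 2.1

For Gamma(k, rate β): mean = k/β, variance = k/β², so CV = 1/√k.
CV = SD/mean = 2.1/9.28 = 0.2263, hence k = 1/CV² = 19.5.
Then β = k/mean = 19.5/9.28 = 2.1.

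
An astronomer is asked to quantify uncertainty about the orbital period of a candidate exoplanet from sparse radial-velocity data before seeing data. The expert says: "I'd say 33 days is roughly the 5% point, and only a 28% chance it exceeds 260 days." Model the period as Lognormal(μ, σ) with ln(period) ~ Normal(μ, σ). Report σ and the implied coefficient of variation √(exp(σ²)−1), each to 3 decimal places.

If T ~ Lognormal(μ,σ) then ln T ~ Normal(μ,σ), so the p-quantile of ln T is μ + z_p·σ.
ln(33) = 3.497 and ln(260) = 5.561; z_{0.05} = -1.645, z_{0.72} = 0.5828.
σ = (5.561 − 3.497)/(0.5828 − (-1.645)) = 0.927.
μ = 3.497 − (-1.645)·0.927 = 5.021.
CV = √(exp(σ²)−1) = √(exp(0.8586)−1) = 1.166.

σ ≈ 0.927, CV ≈ 1.166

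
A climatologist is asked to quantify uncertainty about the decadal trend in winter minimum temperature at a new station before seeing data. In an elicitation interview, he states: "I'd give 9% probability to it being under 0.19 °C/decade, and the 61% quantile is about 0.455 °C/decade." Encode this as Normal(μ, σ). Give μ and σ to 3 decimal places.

For Normal(μ,σ), the p-quantile is μ + z_p·σ. Here z_{0.09} = -1.341, z_{0.61} = 0.2793.
So 0.19 = μ − 1.341σ and 0.455 = μ + 0.2793σ.
Subtracting: σ = (0.455 − 0.19)/(0.2793 − (-1.341)) = 0.164.
Then μ = 0.19 − (-1.341)·0.164 = 0.409.

μ = 0.409, σ = 0.164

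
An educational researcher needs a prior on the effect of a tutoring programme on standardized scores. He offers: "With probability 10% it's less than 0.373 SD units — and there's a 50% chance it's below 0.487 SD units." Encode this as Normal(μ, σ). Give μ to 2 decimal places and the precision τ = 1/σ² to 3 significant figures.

For Normal(μ,σ), the p-quantile is μ + z_p·σ. Here z_{0.1} = -1.282, z_{0.5} = 0.
So 0.373 = μ − 1.282σ and 0.487 = μ + 0σ.
Subtracting: σ = (0.487 − 0.373)/(0 − (-1.282)) = 0.09.
Then μ = 0.373 − (-1.282)·0.09 = 0.49.
Precision τ = 1/σ² = 1/0.08895² = 126.

μ = 0.49, τ = 126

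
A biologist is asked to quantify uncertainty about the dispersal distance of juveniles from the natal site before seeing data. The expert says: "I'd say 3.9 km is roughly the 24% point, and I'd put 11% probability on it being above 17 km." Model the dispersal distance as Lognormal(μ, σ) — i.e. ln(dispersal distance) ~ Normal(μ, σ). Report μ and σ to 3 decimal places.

If T ~ Lognormal(μ,σ) then ln T ~ Normal(μ,σ), so the p-quantile of ln T is μ + z_p·σ.
ln(3.9) = 1.361 and ln(17) = 2.833; z_{0.24} = -0.7063, z_{0.89} = 1.227.
σ = (2.833 − 1.361)/(1.227 − (-0.7063)) = 0.762.
μ = 1.361 − (-0.7063)·0.762 = 1.899.

μ ≈ 1.899, σ ≈ 0.762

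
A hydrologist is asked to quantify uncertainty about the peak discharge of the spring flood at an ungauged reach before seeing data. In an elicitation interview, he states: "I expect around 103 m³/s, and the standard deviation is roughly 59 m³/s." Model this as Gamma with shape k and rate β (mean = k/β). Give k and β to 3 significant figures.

For Gamma(k, rate β): mean = k/β, variance = k/β², so CV = 1/√k.
CV = SD/mean = 59/103 = 0.5728, hence k = 1/CV² = 3.05.
Then β = k/mean = 3.05/103 = 0.0296.

k ≈ 3.05, β ≈ 0.0296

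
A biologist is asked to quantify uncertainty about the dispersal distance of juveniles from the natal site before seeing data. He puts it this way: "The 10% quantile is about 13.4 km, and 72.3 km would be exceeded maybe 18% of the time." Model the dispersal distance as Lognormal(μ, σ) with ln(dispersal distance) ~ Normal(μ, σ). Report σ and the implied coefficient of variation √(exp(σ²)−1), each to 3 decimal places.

σ ≈ 0.767, CV ≈ 0.895

If T ~ Lognormal(μ,σ) then ln T ~ Normal(μ,σ), so the p-quantile of ln T is μ + z_p·σ.
ln(13.4) = 2.595 and ln(72.3) = 4.281; z_{0.1} = -1.282, z_{0.82} = 0.9154.
σ = (4.281 − 2.595)/(0.9154 − (-1.282)) = 0.767.
μ = 2.595 − (-1.282)·0.767 = 3.579.
CV = √(exp(σ²)−1) = √(exp(0.5887)−1) = 0.895.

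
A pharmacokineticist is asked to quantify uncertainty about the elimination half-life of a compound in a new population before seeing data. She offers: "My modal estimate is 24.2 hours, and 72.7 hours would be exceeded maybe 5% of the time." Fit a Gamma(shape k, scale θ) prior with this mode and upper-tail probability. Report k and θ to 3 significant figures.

Gamma(k,θ) with k>1 has mode (k−1)θ, so θ = 24.2/(k−1).
Need P(X < 72.7) = 0.95 with θ tied to k this way. Start at k = 2, θ = 24.2: P(X<72.7) ≈ 0.801.
Too low — raise k to concentrate. Iterating converges to k ≈ 3.19.
Then θ = 24.2/(3.19−1) ≈ 11.1.

k ≈ 3.19, θ ≈ 11.1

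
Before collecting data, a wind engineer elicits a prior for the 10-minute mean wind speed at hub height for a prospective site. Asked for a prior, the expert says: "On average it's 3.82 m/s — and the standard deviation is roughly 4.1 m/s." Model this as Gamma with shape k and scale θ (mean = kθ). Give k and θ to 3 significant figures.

For Gamma(k, scale θ): mean = kθ, variance = kθ², so CV = 1/√k.
CV = SD/mean = 4.1/3.82 = 1.073, hence k = 1/CV² = 0.868.
Then θ = mean/k = 3.82/0.868 = 4.4.

k ≈ 0.868, θ ≈ 4.4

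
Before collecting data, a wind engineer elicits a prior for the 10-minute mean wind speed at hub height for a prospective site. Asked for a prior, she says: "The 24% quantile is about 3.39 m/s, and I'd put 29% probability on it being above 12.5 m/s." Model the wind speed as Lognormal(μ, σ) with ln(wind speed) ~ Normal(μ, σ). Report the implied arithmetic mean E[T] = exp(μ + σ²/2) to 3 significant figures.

E[T] ≈ 12 m/s

If T ~ Lognormal(μ,σ) then ln T ~ Normal(μ,σ), so the p-quantile of ln T is μ + z_p·σ.
ln(3.39) = 1.221 and ln(12.5) = 2.526; z_{0.24} = -0.7063, z_{0.71} = 0.5534.
σ = (2.526 − 1.221)/(0.5534 − (-0.7063)) = 1.036.
μ = 1.221 − (-0.7063)·1.036 = 1.952.
E[T] = exp(μ + σ²/2) = exp(1.952 + 0.5365) = 12 m/s.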